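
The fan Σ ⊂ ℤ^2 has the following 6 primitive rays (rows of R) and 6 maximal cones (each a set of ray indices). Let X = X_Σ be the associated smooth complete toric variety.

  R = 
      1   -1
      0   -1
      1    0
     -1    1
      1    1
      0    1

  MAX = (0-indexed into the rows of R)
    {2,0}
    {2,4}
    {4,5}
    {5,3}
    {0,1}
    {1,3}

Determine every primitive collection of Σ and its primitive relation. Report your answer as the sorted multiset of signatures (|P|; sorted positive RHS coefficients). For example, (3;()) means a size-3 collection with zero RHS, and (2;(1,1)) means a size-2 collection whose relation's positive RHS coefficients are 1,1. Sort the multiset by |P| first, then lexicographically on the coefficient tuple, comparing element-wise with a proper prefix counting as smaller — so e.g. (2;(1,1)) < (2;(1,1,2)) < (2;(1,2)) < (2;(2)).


The 9 primitive collections of Σ (r=6, n=2):

  {0,3}:  v_{0} + v_{3} = 0  ⟹  sig = (2;())
  {1,5}:  v_{1} + v_{5} = 0  ⟹  sig = (2;())
  {0,5}:  v_{0} + v_{5} = v_{2}  ⟹  sig = (2;(1))
  {1,2}:  v_{1} + v_{2} = v_{0}  ⟹  sig = (2;(1))
  {1,4}:  v_{1} + v_{4} = v_{2}  ⟹  sig = (2;(1))
  {2,3}:  v_{2} + v_{3} = v_{5}  ⟹  sig = (2;(1))
  {2,5}:  v_{2} + v_{5} = v_{4}  ⟹  sig = (2;(1))
  {0,4}:  v_{0} + v_{4} = 2·v_{2}  ⟹  sig = (2;(2))
  {3,4}:  v_{3} + v_{4} = 2·v_{5}  ⟹  sig = (2;(2))

Signatures (|P|; sorted positive RHS coefficients), sorted:
{ (2;()) ×2,  (2;(1)) ×5,  (2;(2)) ×2 }


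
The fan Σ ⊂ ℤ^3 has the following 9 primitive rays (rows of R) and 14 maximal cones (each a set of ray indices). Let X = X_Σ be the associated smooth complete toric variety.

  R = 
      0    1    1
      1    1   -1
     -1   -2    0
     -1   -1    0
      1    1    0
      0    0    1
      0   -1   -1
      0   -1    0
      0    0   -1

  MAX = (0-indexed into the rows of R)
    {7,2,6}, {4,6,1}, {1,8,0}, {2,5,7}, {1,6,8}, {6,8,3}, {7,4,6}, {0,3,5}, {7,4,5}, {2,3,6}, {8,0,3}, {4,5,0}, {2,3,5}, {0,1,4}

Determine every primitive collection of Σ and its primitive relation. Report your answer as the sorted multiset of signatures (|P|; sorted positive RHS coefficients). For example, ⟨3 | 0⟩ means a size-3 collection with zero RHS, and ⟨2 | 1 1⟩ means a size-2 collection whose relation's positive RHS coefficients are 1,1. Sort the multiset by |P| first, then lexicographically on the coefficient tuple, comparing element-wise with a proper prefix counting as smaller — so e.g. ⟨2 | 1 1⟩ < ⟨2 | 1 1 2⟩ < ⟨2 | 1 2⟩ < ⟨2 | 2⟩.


Δ(Σ) — 9 vertices, 15 min non-faces:

  {0,6}:  v_{0} + v_{6} = 0 — sig = ⟨2 | 0⟩
  {3,4}:  v_{3} + v_{4} = 0 — sig = ⟨2 | 0⟩
  {5,8}:  v_{5} + v_{8} = 0 — sig = ⟨2 | 0⟩
  {0,7}:  v_{0} + v_{7} = v_{5} — sig = ⟨2 | 1⟩
  {1,2}:  v_{1} + v_{2} = v_{6} — sig = ⟨2 | 1⟩
  {1,3}:  v_{1} + v_{3} = v_{8} — sig = ⟨2 | 1⟩
  {1,5}:  v_{1} + v_{5} = v_{4} — sig = ⟨2 | 1⟩
  {2,4}:  v_{2} + v_{4} = v_{7} — sig = ⟨2 | 1⟩
  {3,7}:  v_{3} + v_{7} = v_{2} — sig = ⟨2 | 1⟩
  {4,8}:  v_{4} + v_{8} = v_{1} — sig = ⟨2 | 1⟩
  {5,6}:  v_{5} + v_{6} = v_{7} — sig = ⟨2 | 1⟩
  {7,8}:  v_{7} + v_{8} = v_{6} — sig = ⟨2 | 1⟩
  {0,2}:  v_{0} + v_{2} = v_{3} + v_{5} — sig = ⟨2 | 1 1⟩
  {1,7}:  v_{1} + v_{7} = v_{4} + v_{6} — sig = ⟨2 | 1 1⟩
  {2,8}:  v_{2} + v_{8} = v_{3} + v_{6} — sig = ⟨2 | 1 1⟩

Signatures (|P|; sorted positive RHS coefficients), sorted:
{ ⟨2 | 0⟩ ×3,  ⟨2 | 1⟩ ×9,  ⟨2 | 1 1⟩ ×3 }


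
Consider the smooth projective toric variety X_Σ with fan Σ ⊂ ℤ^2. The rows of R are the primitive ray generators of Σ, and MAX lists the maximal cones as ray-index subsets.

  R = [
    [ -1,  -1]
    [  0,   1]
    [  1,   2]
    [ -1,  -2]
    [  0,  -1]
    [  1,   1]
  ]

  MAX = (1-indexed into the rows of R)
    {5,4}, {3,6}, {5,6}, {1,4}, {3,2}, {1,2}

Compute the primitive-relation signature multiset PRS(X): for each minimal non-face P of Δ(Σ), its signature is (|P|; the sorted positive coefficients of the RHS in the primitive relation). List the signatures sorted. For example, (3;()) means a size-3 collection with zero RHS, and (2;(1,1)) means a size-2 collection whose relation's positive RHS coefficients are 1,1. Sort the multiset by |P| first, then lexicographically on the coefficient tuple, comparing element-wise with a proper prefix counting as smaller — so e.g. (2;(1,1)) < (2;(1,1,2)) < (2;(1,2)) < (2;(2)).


Primitive collections (9):

  {1,6}:  v_{1} + v_{6} = 0  ⟹  sig = (2;())
  {2,5}:  v_{2} + v_{5} = 0  ⟹  sig = (2;())
  {3,4}:  v_{3} + v_{4} = 0  ⟹  sig = (2;())
  {1,3}:  v_{1} + v_{3} = v_{2}  ⟹  sig = (2;(1))
  {1,5}:  v_{1} + v_{5} = v_{4}  ⟹  sig = (2;(1))
  {2,4}:  v_{2} + v_{4} = v_{1}  ⟹  sig = (2;(1))
  {2,6}:  v_{2} + v_{6} = v_{3}  ⟹  sig = (2;(1))
  {3,5}:  v_{3} + v_{5} = v_{6}  ⟹  sig = (2;(1))
  {4,6}:  v_{4} + v_{6} = v_{5}  ⟹  sig = (2;(1))

so the primitive-relation signature multiset is
[(2;()), (2;()), (2;()), (2;(1)), (2;(1)), (2;(1)), (2;(1)), (2;(1)), (2;(1))]


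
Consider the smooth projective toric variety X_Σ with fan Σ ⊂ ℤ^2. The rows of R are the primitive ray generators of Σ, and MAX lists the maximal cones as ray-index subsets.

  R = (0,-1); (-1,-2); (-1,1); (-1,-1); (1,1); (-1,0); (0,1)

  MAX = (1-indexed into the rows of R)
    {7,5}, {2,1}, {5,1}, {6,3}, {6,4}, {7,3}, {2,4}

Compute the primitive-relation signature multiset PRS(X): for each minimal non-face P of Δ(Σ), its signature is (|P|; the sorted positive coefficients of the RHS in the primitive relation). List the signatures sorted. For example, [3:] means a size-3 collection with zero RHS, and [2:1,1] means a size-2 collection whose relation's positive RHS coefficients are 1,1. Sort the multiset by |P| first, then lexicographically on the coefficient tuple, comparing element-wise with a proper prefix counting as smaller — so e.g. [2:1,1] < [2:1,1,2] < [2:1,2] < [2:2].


Minimal non-faces — 14 found among 7 rays, 7 max cones:

  {1,7}:  v_{1} + v_{7} = 0  ⟹  sig = [2:]
  {4,5}:  v_{4} + v_{5} = 0  ⟹  sig = [2:]
  {1,3}:  v_{1} + v_{3} = v_{6}  ⟹  sig = [2:1]
  {1,4}:  v_{1} + v_{4} = v_{2}  ⟹  sig = [2:1]
  {1,6}:  v_{1} + v_{6} = v_{4}  ⟹  sig = [2:1]
  {2,5}:  v_{2} + v_{5} = v_{1}  ⟹  sig = [2:1]
  {2,7}:  v_{2} + v_{7} = v_{4}  ⟹  sig = [2:1]
  {4,7}:  v_{4} + v_{7} = v_{6}  ⟹  sig = [2:1]
  {5,6}:  v_{5} + v_{6} = v_{7}  ⟹  sig = [2:1]
  {6,7}:  v_{6} + v_{7} = v_{3}  ⟹  sig = [2:1]
  {2,3}:  v_{2} + v_{3} = v_{4} + v_{6}  ⟹  sig = [2:1,1]
  {2,6}:  v_{2} + v_{6} = 2·v_{4}  ⟹  sig = [2:2]
  {3,4}:  v_{3} + v_{4} = 2·v_{6}  ⟹  sig = [2:2]
  {3,5}:  v_{3} + v_{5} = 2·v_{7}  ⟹  sig = [2:2]

Hence PRS(X_Σ) =
{ [2:] ×2,  [2:1] ×8,  [2:1,1],  [2:2] ×3 }


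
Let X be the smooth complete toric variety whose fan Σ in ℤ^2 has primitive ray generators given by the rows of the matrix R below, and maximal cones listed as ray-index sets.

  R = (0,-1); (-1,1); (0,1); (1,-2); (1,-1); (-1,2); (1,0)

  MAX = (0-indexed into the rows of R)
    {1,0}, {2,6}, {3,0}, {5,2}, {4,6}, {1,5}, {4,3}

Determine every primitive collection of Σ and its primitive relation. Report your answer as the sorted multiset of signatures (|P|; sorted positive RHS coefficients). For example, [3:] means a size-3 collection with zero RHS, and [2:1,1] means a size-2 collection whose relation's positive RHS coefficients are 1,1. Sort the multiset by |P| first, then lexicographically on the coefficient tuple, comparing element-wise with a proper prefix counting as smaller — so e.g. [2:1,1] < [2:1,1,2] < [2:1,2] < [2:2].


14 minimal non-faces of Δ(Σ) (on 7 rays):

  P={0,2}:  v_{0} + v_{2} = 0 ; sig = [2:]
  P={1,4}:  v_{1} + v_{4} = 0 ; sig = [2:]
  P={3,5}:  v_{3} + v_{5} = 0 ; sig = [2:]
  P={0,4}:  v_{0} + v_{4} = v_{3} ; sig = [2:1]
  P={0,5}:  v_{0} + v_{5} = v_{1} ; sig = [2:1]
  P={0,6}:  v_{0} + v_{6} = v_{4} ; sig = [2:1]
  P={1,2}:  v_{1} + v_{2} = v_{5} ; sig = [2:1]
  P={1,3}:  v_{1} + v_{3} = v_{0} ; sig = [2:1]
  P={1,6}:  v_{1} + v_{6} = v_{2} ; sig = [2:1]
  P={2,3}:  v_{2} + v_{3} = v_{4} ; sig = [2:1]
  P={2,4}:  v_{2} + v_{4} = v_{6} ; sig = [2:1]
  P={4,5}:  v_{4} + v_{5} = v_{2} ; sig = [2:1]
  P={3,6}:  v_{3} + v_{6} = 2·v_{4} ; sig = [2:2]
  P={5,6}:  v_{5} + v_{6} = 2·v_{2} ; sig = [2:2]

Sorted signature multiset PRS(X):
{ [2:] ×3,  [2:1] ×9,  [2:2] ×2 }


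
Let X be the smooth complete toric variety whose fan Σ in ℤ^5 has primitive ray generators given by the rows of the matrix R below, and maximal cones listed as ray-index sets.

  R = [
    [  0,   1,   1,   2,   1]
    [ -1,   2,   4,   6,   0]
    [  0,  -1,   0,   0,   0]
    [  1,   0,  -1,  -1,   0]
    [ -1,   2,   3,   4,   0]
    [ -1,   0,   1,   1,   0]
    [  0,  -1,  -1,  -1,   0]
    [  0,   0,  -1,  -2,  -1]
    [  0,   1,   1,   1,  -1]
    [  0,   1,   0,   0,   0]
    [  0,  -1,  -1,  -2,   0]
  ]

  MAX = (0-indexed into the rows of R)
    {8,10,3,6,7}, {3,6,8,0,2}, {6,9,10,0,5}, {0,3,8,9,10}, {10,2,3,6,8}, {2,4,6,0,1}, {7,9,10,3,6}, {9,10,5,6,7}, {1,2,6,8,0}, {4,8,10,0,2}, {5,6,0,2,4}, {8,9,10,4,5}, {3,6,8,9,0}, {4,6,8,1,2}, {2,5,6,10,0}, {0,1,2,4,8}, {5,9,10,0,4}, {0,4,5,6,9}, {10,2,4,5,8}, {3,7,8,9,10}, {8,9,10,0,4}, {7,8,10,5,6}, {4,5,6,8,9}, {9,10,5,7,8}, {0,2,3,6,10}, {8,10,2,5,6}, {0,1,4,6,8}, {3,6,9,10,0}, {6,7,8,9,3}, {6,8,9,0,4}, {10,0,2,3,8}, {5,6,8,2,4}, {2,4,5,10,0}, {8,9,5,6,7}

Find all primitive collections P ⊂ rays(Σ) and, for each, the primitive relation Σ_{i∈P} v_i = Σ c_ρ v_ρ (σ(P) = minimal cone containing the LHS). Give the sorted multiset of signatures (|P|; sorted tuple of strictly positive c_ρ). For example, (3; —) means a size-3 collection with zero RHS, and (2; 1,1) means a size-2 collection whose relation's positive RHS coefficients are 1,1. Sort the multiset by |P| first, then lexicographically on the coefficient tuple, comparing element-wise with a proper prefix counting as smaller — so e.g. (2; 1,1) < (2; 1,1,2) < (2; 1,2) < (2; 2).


Σ has 16 primitive collections:

  P = {2,9}:  v_{2} + v_{9} = 0  ⟹  sig = (2; —)
  P = {3,5}:  v_{3} + v_{5} = 0  ⟹  sig = (2; —)
  P = {0,7}:  v_{0} + v_{7} = v_{9}  ⟹  sig = (2; 1)
  P = {1,10}:  v_{1} + v_{10} = v_{2} + v_{4}  ⟹  sig = (2; 1,1)
  P = {3,4}:  v_{3} + v_{4} = v_{0} + v_{8}  ⟹  sig = (2; 1,1)
  P = {1,7}:  v_{1} + v_{7} = v_{4} + v_{6} + v_{8}  ⟹  sig = (2; 1,1,1)
  P = {2,7}:  v_{2} + v_{7} = v_{6} + v_{8} + v_{10}  ⟹  sig = (2; 1,1,1)
  P = {4,7}:  v_{4} + v_{7} = v_{5} + v_{8} + v_{9}  ⟹  sig = (2; 1,1,1)
  P = {1,9}:  v_{1} + v_{9} = v_{0} + v_{4} + v_{6} + v_{8}  ⟹  sig = (2; 1,1,1,1)
  P = {1,5}:  v_{1} + v_{5} = v_{2} + 2·v_{4} + v_{6}  ⟹  sig = (2; 1,1,2)
  P = {1,3}:  v_{1} + v_{3} = 2·v_{0} + v_{2} + v_{6} + 2·v_{8}  ⟹  sig = (2; 1,1,2,2)
  P = {0,5,8}:  v_{0} + v_{5} + v_{8} = v_{4}  ⟹  sig = (3; 1)
  P = {4,6,10}:  v_{4} + v_{6} + v_{10} = v_{5}  ⟹  sig = (3; 1)
  P = {0,6,8,10}:  v_{0} + v_{6} + v_{8} + v_{10} = 0  ⟹  sig = (4; —)
  P = {6,8,9,10}:  v_{6} + v_{8} + v_{9} + v_{10} = v_{7}  ⟹  sig = (4; 1)
  P = {0,2,4,6,8}:  v_{0} + v_{2} + v_{4} + v_{6} + v_{8} = v_{1}  ⟹  sig = (5; 1)

so the primitive-relation signature multiset is
{ (2; —) ×2,  (2; 1),  (2; 1,1) ×2,  (2; 1,1,1) ×3,  (2; 1,1,1,1),  (2; 1,1,2),  (2; 1,1,2,2),  (3; 1) ×2,  (4; —),  (4; 1),  (5; 1) }


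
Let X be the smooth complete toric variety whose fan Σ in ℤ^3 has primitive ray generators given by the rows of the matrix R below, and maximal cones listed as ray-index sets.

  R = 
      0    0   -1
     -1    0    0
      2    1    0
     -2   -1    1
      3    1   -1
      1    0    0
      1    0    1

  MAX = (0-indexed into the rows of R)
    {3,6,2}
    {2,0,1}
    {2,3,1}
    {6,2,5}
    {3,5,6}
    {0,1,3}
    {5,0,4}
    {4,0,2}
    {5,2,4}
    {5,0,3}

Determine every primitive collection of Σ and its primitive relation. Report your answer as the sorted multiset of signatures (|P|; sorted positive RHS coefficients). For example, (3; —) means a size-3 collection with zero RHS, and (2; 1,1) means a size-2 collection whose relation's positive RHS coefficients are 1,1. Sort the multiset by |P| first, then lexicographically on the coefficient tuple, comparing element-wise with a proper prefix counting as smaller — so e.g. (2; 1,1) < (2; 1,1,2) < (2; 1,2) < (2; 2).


Minimal non-faces — 9 found among 7 rays, 10 max cones:

  • {1,5}:  v_{1} + v_{5} = 0 ; sig = (2; —)
  • {0,6}:  v_{0} + v_{6} = v_{5} ; sig = (2; 1)
  • {3,4}:  v_{3} + v_{4} = v_{5} ; sig = (2; 1)
  • {1,4}:  v_{1} + v_{4} = v_{0} + v_{2} ; sig = (2; 1,1)
  • {1,6}:  v_{1} + v_{6} = v_{2} + v_{3} ; sig = (2; 1,1)
  • {4,6}:  v_{4} + v_{6} = v_{2} + 2·v_{5} ; sig = (2; 1,2)
  • {0,2,3}:  v_{0} + v_{2} + v_{3} = 0 ; sig = (3; —)
  • {0,2,5}:  v_{0} + v_{2} + v_{5} = v_{4} ; sig = (3; 1)
  • {2,3,5}:  v_{2} + v_{3} + v_{5} = v_{6} ; sig = (3; 1)

Hence PRS(X_Σ) =
    |P|=2: 6 collections, coeffs (), (1), (1), (1,1), (1,1), (1,2)
    |P|=3: 3 collections, coeffs (), (1), (1)


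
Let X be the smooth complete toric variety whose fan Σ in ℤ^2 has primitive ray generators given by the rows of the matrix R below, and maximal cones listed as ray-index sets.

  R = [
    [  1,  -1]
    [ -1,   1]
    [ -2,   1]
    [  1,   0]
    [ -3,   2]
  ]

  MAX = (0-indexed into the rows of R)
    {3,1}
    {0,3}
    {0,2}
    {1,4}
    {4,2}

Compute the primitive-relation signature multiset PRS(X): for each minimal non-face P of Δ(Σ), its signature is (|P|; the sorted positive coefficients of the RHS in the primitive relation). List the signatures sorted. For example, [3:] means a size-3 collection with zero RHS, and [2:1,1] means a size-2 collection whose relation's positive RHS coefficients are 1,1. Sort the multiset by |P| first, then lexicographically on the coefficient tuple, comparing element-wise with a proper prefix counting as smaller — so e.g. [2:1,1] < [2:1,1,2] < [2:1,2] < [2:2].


Primitive collections (5):

  P={0,1}:  v_{0} + v_{1} = 0  ⟹  sig = [2:]
  P={0,4}:  v_{0} + v_{4} = v_{2}  ⟹  sig = [2:1]
  P={1,2}:  v_{1} + v_{2} = v_{4}  ⟹  sig = [2:1]
  P={2,3}:  v_{2} + v_{3} = v_{1}  ⟹  sig = [2:1]
  P={3,4}:  v_{3} + v_{4} = 2·v_{1}  ⟹  sig = [2:2]

Hence PRS(X_Σ) =
    [2:]
    [2:1]
    [2:1]
    [2:1]
    [2:2]


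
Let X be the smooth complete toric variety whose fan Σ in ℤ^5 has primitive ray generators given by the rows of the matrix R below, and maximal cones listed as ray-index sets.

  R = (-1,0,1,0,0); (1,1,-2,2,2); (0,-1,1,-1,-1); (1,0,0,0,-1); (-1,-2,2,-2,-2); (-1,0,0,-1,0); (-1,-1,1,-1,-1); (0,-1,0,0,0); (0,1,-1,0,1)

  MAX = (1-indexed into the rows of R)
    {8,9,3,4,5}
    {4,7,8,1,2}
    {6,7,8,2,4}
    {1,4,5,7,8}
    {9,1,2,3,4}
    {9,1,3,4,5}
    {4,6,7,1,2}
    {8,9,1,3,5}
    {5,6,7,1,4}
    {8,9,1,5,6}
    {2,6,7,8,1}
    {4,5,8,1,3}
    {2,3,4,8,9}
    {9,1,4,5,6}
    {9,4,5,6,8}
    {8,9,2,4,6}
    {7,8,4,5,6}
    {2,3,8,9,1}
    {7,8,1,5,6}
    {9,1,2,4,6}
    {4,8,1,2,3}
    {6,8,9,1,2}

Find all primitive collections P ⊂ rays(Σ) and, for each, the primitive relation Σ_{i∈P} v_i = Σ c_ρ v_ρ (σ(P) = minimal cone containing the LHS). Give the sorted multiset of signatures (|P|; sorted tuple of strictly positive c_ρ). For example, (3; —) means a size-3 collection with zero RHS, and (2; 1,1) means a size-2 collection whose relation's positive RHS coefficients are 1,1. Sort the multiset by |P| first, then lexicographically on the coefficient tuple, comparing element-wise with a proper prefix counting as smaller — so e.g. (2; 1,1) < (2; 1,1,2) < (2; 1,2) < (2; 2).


|primitive collections| = 6. Relations:

  P = {2,5}:  v_{2} + v_{5} = v_{8}  so sig = (2; 1)
  P = {3,7}:  v_{3} + v_{7} = v_{5}  so sig = (2; 1)
  P = {7,9}:  v_{7} + v_{9} = v_{6}  so sig = (2; 1)
  P = {3,6}:  v_{3} + v_{6} = v_{5} + v_{9}  so sig = (2; 1,1)
  P = {1,4,8,9}:  v_{1} + v_{4} + v_{8} + v_{9} = 0  so sig = (4; —)
  P = {1,4,6,8}:  v_{1} + v_{4} + v_{6} + v_{8} = v_{7}  so sig = (4; 1)

Sorted signature multiset PRS(X):
    (2; 1)
    (2; 1)
    (2; 1)
    (2; 1,1)
    (4; —)
    (4; 1)


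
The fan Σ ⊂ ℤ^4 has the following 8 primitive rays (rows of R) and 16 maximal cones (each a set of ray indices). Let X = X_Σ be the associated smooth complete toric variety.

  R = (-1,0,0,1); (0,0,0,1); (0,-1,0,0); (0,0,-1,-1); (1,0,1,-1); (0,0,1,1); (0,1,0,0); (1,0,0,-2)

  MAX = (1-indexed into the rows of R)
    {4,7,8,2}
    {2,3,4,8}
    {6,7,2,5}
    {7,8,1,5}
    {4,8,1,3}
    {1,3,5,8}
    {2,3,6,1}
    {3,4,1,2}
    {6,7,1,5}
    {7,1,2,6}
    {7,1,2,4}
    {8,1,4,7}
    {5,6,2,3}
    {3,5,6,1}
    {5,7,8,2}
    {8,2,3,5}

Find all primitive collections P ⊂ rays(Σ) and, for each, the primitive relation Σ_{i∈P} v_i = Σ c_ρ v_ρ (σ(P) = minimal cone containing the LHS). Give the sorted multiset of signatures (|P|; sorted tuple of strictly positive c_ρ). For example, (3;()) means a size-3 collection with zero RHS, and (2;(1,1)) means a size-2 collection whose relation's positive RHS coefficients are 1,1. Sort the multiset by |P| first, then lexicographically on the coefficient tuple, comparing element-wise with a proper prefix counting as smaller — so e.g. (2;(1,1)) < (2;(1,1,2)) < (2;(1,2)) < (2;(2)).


Primitive collections (6):

  • {3,7}:  v_{3} + v_{7} = 0 — sig = (2;())
  • {4,6}:  v_{4} + v_{6} = 0 — sig = (2;())
  • {4,5}:  v_{4} + v_{5} = v_{8} — sig = (2;(1))
  • {6,8}:  v_{6} + v_{8} = v_{5} — sig = (2;(1))
  • {1,2,8}:  v_{1} + v_{2} + v_{8} = 0 — sig = (3;())
  • {1,2,5}:  v_{1} + v_{2} + v_{5} = v_{6} — sig = (3;(1))

Sorted signature multiset PRS(X):
    |P|=2: 4 collections, coeffs (), (), (1), (1)
    |P|=3: 2 collections, coeffs (), (1)


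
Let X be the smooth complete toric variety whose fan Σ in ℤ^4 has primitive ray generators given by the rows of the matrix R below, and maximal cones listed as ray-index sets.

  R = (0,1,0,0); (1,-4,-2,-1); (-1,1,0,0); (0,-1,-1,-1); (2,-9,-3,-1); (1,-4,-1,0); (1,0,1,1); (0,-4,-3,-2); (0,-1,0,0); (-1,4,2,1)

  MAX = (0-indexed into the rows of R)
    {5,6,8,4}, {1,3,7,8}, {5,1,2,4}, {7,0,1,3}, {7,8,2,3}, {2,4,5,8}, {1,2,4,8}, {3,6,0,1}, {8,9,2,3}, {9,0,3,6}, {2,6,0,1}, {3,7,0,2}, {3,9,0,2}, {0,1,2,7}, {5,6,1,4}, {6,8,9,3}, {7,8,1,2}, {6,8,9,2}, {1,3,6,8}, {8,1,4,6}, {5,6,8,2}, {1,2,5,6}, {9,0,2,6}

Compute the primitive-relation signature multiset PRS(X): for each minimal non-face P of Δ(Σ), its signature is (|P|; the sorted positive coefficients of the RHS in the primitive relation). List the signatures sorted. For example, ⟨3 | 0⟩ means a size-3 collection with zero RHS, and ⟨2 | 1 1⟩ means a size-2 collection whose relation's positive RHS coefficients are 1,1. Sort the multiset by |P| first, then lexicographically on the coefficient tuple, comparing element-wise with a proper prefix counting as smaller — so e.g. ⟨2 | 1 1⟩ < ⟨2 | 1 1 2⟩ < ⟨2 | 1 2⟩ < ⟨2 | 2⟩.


17 collections generate NE(X_Σ); each relation:

  P={0,8}:  v_{0} + v_{8} = 0 ; sig = ⟨2 | 0⟩
  P={1,9}:  v_{1} + v_{9} = 0 ; sig = ⟨2 | 0⟩
  P={6,7}:  v_{6} + v_{7} = v_{1} ; sig = ⟨2 | 1⟩
  P={0,4}:  v_{0} + v_{4} = v_{1} + v_{5} ; sig = ⟨2 | 1 1⟩
  P={3,5}:  v_{3} + v_{5} = v_{1} + v_{8} ; sig = ⟨2 | 1 1⟩
  P={4,9}:  v_{4} + v_{9} = v_{5} + v_{8} ; sig = ⟨2 | 1 1⟩
  P={7,9}:  v_{7} + v_{9} = v_{2} + v_{3} ; sig = ⟨2 | 1 1⟩
  P={0,5}:  v_{0} + v_{5} = v_{1} + v_{2} + v_{6} ; sig = ⟨2 | 1 1 1⟩
  P={5,9}:  v_{5} + v_{9} = v_{2} + v_{6} + v_{8} ; sig = ⟨2 | 1 1 1⟩
  P={5,7}:  v_{5} + v_{7} = 2·v_{1} + v_{2} + v_{8} ; sig = ⟨2 | 1 1 2⟩
  P={4,7}:  v_{4} + v_{7} = 3·v_{1} + v_{2} + 2·v_{8} ; sig = ⟨2 | 1 2 3⟩
  P={3,4}:  v_{3} + v_{4} = 2·v_{1} + 2·v_{8} ; sig = ⟨2 | 2 2⟩
  P={2,3,6}:  v_{2} + v_{3} + v_{6} = 0 ; sig = ⟨3 | 0⟩
  P={1,2,3}:  v_{1} + v_{2} + v_{3} = v_{7} ; sig = ⟨3 | 1⟩
  P={1,5,8}:  v_{1} + v_{5} + v_{8} = v_{4} ; sig = ⟨3 | 1⟩
  P={2,4,6}:  v_{2} + v_{4} + v_{6} = 2·v_{5} ; sig = ⟨3 | 2⟩
  P={1,2,6,8}:  v_{1} + v_{2} + v_{6} + v_{8} = v_{5} ; sig = ⟨4 | 1⟩

so the primitive-relation signature multiset is
{ ⟨2 | 0⟩ ×2,  ⟨2 | 1⟩,  ⟨2 | 1 1⟩ ×4,  ⟨2 | 1 1 1⟩ ×2,  ⟨2 | 1 1 2⟩,  ⟨2 | 1 2 3⟩,  ⟨2 | 2 2⟩,  ⟨3 | 0⟩,  ⟨3 | 1⟩ ×2,  ⟨3 | 2⟩,  ⟨4 | 1⟩ }


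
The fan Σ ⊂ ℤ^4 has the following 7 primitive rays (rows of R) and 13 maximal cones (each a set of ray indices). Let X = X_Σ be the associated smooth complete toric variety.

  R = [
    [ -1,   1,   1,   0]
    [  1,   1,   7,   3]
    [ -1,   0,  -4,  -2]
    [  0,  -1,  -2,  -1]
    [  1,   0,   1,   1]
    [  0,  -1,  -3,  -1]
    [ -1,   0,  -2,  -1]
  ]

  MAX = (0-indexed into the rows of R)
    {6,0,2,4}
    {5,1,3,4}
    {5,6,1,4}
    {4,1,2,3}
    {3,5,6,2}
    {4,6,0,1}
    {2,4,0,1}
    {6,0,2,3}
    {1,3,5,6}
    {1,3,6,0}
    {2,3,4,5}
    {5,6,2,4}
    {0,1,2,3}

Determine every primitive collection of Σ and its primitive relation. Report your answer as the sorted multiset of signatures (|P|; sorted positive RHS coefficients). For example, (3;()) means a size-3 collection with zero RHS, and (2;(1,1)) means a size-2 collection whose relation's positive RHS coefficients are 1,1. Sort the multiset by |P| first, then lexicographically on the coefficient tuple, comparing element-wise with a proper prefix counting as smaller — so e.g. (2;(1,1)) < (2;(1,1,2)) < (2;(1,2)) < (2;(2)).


Σ has 5 primitive collections:

  • {0,5}:  v_{0} + v_{5} = v_{6}  so sig = (2;(1))
  • {0,3,4}:  v_{0} + v_{3} + v_{4} = 0  so sig = (3;())
  • {1,2,5}:  v_{1} + v_{2} + v_{5} = 0  so sig = (3;())
  • {1,2,6}:  v_{1} + v_{2} + v_{6} = v_{0}  so sig = (3;(1))
  • {3,4,6}:  v_{3} + v_{4} + v_{6} = v_{5}  so sig = (3;(1))

Sorted signature multiset PRS(X):
    (2;(1))
    (3;())
    (3;())
    (3;(1))
    (3;(1))


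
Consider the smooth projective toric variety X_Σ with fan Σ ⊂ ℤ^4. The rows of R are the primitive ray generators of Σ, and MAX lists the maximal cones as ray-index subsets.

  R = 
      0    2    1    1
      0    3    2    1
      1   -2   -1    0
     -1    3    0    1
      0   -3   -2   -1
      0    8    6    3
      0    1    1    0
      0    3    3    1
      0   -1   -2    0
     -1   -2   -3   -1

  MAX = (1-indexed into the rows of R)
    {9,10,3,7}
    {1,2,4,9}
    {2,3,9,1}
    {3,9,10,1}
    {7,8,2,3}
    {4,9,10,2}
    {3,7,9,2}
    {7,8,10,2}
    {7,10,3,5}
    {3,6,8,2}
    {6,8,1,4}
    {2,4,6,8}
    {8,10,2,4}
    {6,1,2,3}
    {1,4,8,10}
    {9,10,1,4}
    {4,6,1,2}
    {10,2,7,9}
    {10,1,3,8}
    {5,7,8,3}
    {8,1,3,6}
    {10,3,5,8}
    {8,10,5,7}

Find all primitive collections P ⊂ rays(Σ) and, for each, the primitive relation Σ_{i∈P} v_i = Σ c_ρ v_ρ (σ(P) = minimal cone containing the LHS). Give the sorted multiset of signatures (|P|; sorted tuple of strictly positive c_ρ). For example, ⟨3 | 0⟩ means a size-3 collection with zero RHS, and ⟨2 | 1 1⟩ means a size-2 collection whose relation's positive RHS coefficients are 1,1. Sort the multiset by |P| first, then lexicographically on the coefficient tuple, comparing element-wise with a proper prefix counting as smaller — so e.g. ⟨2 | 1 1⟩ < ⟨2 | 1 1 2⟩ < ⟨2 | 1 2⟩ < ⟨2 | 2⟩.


Δ(Σ) — 10 vertices, 16 min non-faces:

  P = {2,5}:  v_{2} + v_{5} = 0  →  sig = ⟨2 | 0⟩
  P = {1,7}:  v_{1} + v_{7} = v_{2}  →  sig = ⟨2 | 1⟩
  P = {8,9}:  v_{8} + v_{9} = v_{1}  →  sig = ⟨2 | 1⟩
  P = {3,4}:  v_{3} + v_{4} = v_{1} + v_{9}  →  sig = ⟨2 | 1 1⟩
  P = {4,5}:  v_{4} + v_{5} = v_{1} + v_{10}  →  sig = ⟨2 | 1 1⟩
  P = {5,6}:  v_{5} + v_{6} = v_{1} + v_{8}  →  sig = ⟨2 | 1 1⟩
  P = {5,9}:  v_{5} + v_{9} = v_{3} + v_{10}  →  sig = ⟨2 | 1 1⟩
  P = {6,10}:  v_{6} + v_{10} = v_{4} + v_{8}  →  sig = ⟨2 | 1 1⟩
  P = {1,5}:  v_{1} + v_{5} = v_{3} + v_{8} + v_{10}  →  sig = ⟨2 | 1 1 1⟩
  P = {4,7}:  v_{4} + v_{7} = 2·v_{2} + v_{10}  →  sig = ⟨2 | 1 2⟩
  P = {6,7}:  v_{6} + v_{7} = 2·v_{2} + v_{8}  →  sig = ⟨2 | 1 2⟩
  P = {6,9}:  v_{6} + v_{9} = 2·v_{1} + v_{2}  →  sig = ⟨2 | 1 2⟩
  P = {1,2,8}:  v_{1} + v_{2} + v_{8} = v_{6}  →  sig = ⟨3 | 1⟩
  P = {1,2,10}:  v_{1} + v_{2} + v_{10} = v_{4}  →  sig = ⟨3 | 1⟩
  P = {2,3,10}:  v_{2} + v_{3} + v_{10} = v_{9}  →  sig = ⟨3 | 1⟩
  P = {3,7,8,10}:  v_{3} + v_{7} + v_{8} + v_{10} = 0  →  sig = ⟨4 | 0⟩

Sorted signature multiset PRS(X):
    ⟨2 | 0⟩
    ⟨2 | 1⟩
    ⟨2 | 1⟩
    ⟨2 | 1 1⟩
    ⟨2 | 1 1⟩
    ⟨2 | 1 1⟩
    ⟨2 | 1 1⟩
    ⟨2 | 1 1⟩
    ⟨2 | 1 1 1⟩
    ⟨2 | 1 2⟩
    ⟨2 | 1 2⟩
    ⟨2 | 1 2⟩
    ⟨3 | 1⟩
    ⟨3 | 1⟩
    ⟨3 | 1⟩
    ⟨4 | 0⟩


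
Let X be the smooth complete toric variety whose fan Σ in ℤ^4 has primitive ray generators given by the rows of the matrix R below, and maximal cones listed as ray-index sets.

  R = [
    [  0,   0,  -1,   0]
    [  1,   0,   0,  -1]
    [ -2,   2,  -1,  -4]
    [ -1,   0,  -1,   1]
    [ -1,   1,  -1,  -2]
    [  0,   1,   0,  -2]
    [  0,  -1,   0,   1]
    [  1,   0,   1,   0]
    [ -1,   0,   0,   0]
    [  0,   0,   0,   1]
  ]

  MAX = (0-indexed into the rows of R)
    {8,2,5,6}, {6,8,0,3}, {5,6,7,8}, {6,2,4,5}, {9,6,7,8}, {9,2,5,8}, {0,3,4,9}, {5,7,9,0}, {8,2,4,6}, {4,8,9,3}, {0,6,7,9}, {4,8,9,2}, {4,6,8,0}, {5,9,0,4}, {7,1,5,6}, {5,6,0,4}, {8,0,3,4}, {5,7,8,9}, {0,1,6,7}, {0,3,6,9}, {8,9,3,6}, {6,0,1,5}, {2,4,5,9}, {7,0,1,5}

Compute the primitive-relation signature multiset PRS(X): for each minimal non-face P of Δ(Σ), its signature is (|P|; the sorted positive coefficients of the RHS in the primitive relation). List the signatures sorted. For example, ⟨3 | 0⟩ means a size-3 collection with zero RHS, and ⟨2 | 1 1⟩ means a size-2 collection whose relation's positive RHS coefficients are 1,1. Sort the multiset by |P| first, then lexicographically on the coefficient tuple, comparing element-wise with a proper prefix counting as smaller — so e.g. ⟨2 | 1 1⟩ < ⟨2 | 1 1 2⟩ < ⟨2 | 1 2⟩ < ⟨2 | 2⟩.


Δ(Σ) — 10 vertices, 20 min non-faces:

  • {1,3}:  v_{1} + v_{3} = v_{0}  →  sig = ⟨2 | 1⟩
  • {3,7}:  v_{3} + v_{7} = v_{9}  →  sig = ⟨2 | 1⟩
  • {4,7}:  v_{4} + v_{7} = v_{5}  →  sig = ⟨2 | 1⟩
  • {1,8}:  v_{1} + v_{8} = v_{5} + v_{6}  →  sig = ⟨2 | 1 1⟩
  • {1,9}:  v_{1} + v_{9} = v_{0} + v_{7}  →  sig = ⟨2 | 1 1⟩
  • {3,5}:  v_{3} + v_{5} = v_{4} + v_{9}  →  sig = ⟨2 | 1 1⟩
  • {1,2}:  v_{1} + v_{2} = v_{4} + 2·v_{5} + v_{6}  →  sig = ⟨2 | 1 1 2⟩
  • {1,4}:  v_{1} + v_{4} = v_{0} + 2·v_{5} + v_{6}  →  sig = ⟨2 | 1 1 2⟩
  • {2,3}:  v_{2} + v_{3} = 2·v_{4} + v_{8} + v_{9}  →  sig = ⟨2 | 1 1 2⟩
  • {2,7}:  v_{2} + v_{7} = 2·v_{5} + v_{8}  →  sig = ⟨2 | 1 2⟩
  • {0,2}:  v_{0} + v_{2} = 2·v_{4}  →  sig = ⟨2 | 2⟩
  • {0,7,8}:  v_{0} + v_{7} + v_{8} = 0  →  sig = ⟨3 | 0⟩
  • {5,6,9}:  v_{5} + v_{6} + v_{9} = 0  →  sig = ⟨3 | 0⟩
  • {0,5,8}:  v_{0} + v_{5} + v_{8} = v_{4}  →  sig = ⟨3 | 1⟩
  • {0,8,9}:  v_{0} + v_{8} + v_{9} = v_{3}  →  sig = ⟨3 | 1⟩
  • {4,5,8}:  v_{4} + v_{5} + v_{8} = v_{2}  →  sig = ⟨3 | 1⟩
  • {2,6,9}:  v_{2} + v_{6} + v_{9} = v_{4} + v_{8}  →  sig = ⟨3 | 1 1⟩
  • {4,6,9}:  v_{4} + v_{6} + v_{9} = v_{0} + v_{8}  →  sig = ⟨3 | 1 1⟩
  • {3,4,6}:  v_{3} + v_{4} + v_{6} = 2·v_{0} + 2·v_{8}  →  sig = ⟨3 | 2 2⟩
  • {0,5,6,7}:  v_{0} + v_{5} + v_{6} + v_{7} = v_{1}  →  sig = ⟨4 | 1⟩

Sorted signature multiset PRS(X):
[⟨2 | 1⟩, ⟨2 | 1⟩, ⟨2 | 1⟩, ⟨2 | 1 1⟩, ⟨2 | 1 1⟩, ⟨2 | 1 1⟩, ⟨2 | 1 1 2⟩, ⟨2 | 1 1 2⟩, ⟨2 | 1 1 2⟩, ⟨2 | 1 2⟩, ⟨2 | 2⟩, ⟨3 | 0⟩, ⟨3 | 0⟩, ⟨3 | 1⟩, ⟨3 | 1⟩, ⟨3 | 1⟩, ⟨3 | 1 1⟩, ⟨3 | 1 1⟩, ⟨3 | 2 2⟩, ⟨4 | 1⟩]


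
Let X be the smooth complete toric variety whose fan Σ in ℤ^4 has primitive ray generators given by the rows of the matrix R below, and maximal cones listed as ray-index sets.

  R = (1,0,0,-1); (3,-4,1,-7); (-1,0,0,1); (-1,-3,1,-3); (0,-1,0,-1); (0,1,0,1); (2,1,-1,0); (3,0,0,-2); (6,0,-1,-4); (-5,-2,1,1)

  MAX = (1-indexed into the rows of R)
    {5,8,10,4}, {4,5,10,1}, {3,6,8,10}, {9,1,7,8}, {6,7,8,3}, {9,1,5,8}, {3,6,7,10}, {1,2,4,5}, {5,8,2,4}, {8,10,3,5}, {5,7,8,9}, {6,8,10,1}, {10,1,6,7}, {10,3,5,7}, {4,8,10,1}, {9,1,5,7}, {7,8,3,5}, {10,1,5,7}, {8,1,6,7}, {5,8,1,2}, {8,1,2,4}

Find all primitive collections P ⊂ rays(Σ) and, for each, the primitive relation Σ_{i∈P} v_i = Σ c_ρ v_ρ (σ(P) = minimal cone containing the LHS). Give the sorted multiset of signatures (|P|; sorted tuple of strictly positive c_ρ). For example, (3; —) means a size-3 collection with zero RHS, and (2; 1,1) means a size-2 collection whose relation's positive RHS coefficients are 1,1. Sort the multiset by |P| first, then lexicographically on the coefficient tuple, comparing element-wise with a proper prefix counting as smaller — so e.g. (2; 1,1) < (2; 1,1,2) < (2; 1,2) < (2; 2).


|primitive collections| = 18. Relations:

  P={1,3}:  v_{1} + v_{3} = 0 ; sig = (2; —)
  P={5,6}:  v_{5} + v_{6} = 0 ; sig = (2; —)
  P={2,3}:  v_{2} + v_{3} = v_{4} + v_{5} + v_{8} ; sig = (2; 1,1,1)
  P={2,6}:  v_{2} + v_{6} = v_{1} + v_{4} + v_{8} ; sig = (2; 1,1,1)
  P={3,4}:  v_{3} + v_{4} = v_{5} + v_{8} + v_{10} ; sig = (2; 1,1,1)
  P={3,9}:  v_{3} + v_{9} = v_{5} + v_{7} + v_{8} ; sig = (2; 1,1,1)
  P={4,6}:  v_{4} + v_{6} = v_{1} + v_{8} + v_{10} ; sig = (2; 1,1,1)
  P={6,9}:  v_{6} + v_{9} = v_{1} + v_{7} + v_{8} ; sig = (2; 1,1,1)
  P={4,7}:  v_{4} + v_{7} = v_{1} + 2·v_{5} ; sig = (2; 1,2)
  P={9,10}:  v_{9} + v_{10} = v_{1} + 2·v_{5} ; sig = (2; 1,2)
  P={2,7}:  v_{2} + v_{7} = 2·v_{1} + 3·v_{5} + v_{8} ; sig = (2; 1,2,3)
  P={4,9}:  v_{4} + v_{9} = 2·v_{1} + 3·v_{5} + v_{8} ; sig = (2; 1,2,3)
  P={2,10}:  v_{2} + v_{10} = 2·v_{4} ; sig = (2; 2)
  P={2,9}:  v_{2} + v_{9} = 3·v_{1} + 4·v_{5} + 2·v_{8} ; sig = (2; 2,3,4)
  P={7,8,10}:  v_{7} + v_{8} + v_{10} = v_{5} ; sig = (3; 1)
  P={1,4,5,8}:  v_{1} + v_{4} + v_{5} + v_{8} = v_{2} ; sig = (4; 1)
  P={1,5,7,8}:  v_{1} + v_{5} + v_{7} + v_{8} = v_{9} ; sig = (4; 1)
  P={1,5,8,10}:  v_{1} + v_{5} + v_{8} + v_{10} = v_{4} ; sig = (4; 1)

Hence PRS(X_Σ) =
{ (2; —) ×2,  (2; 1,1,1) ×6,  (2; 1,2) ×2,  (2; 1,2,3) ×2,  (2; 2),  (2; 2,3,4),  (3; 1),  (4; 1) ×3 }


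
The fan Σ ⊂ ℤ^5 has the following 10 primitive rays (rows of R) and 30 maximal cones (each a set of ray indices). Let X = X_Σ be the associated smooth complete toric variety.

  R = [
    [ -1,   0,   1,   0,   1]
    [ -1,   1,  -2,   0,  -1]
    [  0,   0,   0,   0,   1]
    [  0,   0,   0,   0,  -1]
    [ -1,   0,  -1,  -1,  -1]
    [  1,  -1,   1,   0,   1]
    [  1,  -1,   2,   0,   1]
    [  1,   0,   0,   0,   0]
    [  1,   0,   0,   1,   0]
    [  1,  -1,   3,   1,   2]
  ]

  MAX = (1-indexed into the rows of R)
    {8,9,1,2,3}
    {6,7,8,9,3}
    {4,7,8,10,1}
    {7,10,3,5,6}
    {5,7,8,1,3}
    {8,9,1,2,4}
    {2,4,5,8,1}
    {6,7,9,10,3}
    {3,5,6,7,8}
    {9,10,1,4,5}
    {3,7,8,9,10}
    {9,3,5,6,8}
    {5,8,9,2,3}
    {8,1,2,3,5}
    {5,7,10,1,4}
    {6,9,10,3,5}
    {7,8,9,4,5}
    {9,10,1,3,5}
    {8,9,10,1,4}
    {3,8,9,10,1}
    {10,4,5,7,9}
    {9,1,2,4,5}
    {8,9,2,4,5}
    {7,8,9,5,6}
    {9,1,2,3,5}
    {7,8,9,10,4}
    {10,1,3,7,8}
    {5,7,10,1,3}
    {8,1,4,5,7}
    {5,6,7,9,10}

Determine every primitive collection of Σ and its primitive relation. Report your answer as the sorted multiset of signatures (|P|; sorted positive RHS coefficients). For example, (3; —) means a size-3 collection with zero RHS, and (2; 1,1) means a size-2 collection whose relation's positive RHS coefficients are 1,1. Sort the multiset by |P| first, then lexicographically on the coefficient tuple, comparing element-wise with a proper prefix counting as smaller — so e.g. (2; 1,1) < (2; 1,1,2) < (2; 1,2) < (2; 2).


|primitive collections| = 11. Relations:

  P={2,7}:  v_{2} + v_{7} = 0 ; sig = (2; —)
  P={3,4}:  v_{3} + v_{4} = 0 ; sig = (2; —)
  P={2,10}:  v_{2} + v_{10} = v_{1} + v_{9} ; sig = (2; 1,1)
  P={1,6}:  v_{1} + v_{6} = v_{3} + v_{5} + v_{10} ; sig = (2; 1,1,1)
  P={2,6}:  v_{2} + v_{6} = v_{3} + v_{5} + v_{9} ; sig = (2; 1,1,1)
  P={4,6}:  v_{4} + v_{6} = v_{5} + v_{7} + v_{9} ; sig = (2; 1,1,1)
  P={1,7,9}:  v_{1} + v_{7} + v_{9} = v_{10} ; sig = (3; 1)
  P={5,8,10}:  v_{5} + v_{8} + v_{10} = v_{7} ; sig = (3; 1)
  P={6,8,10}:  v_{6} + v_{8} + v_{10} = v_{3} + 2·v_{7} + v_{9} ; sig = (3; 1,1,2)
  P={1,5,8,9}:  v_{1} + v_{5} + v_{8} + v_{9} = 0 ; sig = (4; —)
  P={3,5,7,9}:  v_{3} + v_{5} + v_{7} + v_{9} = v_{6} ; sig = (4; 1)

Sorted signature multiset PRS(X):
{ (2; —) ×2,  (2; 1,1),  (2; 1,1,1) ×3,  (3; 1) ×2,  (3; 1,1,2),  (4; —),  (4; 1) }


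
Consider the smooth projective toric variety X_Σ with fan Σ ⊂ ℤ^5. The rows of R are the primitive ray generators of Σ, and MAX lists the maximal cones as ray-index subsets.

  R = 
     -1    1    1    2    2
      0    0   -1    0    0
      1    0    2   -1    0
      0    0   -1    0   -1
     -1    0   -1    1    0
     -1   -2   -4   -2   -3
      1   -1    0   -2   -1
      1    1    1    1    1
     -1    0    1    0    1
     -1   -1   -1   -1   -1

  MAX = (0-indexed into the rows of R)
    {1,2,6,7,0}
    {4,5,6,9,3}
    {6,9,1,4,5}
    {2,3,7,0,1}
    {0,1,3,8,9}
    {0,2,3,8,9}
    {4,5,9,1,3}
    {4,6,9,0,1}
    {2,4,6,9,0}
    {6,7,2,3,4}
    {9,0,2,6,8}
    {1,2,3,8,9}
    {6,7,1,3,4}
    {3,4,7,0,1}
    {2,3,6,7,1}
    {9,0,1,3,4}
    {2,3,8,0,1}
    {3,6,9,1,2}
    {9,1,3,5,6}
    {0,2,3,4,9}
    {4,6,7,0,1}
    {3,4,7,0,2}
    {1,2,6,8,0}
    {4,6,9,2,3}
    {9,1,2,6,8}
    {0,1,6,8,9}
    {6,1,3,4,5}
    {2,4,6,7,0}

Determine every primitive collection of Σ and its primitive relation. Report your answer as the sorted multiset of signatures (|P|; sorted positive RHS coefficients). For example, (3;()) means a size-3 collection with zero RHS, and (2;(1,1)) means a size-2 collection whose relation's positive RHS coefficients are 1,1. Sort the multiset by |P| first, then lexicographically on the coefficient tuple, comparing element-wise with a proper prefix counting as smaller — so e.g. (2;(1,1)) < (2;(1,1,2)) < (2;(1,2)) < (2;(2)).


Minimal non-faces — 12 found among 10 rays, 28 max cones:

  • {7,9}:  v_{7} + v_{9} = 0 — sig = (2;())
  • {4,8}:  v_{4} + v_{8} = v_{0} + v_{9} — sig = (2;(1,1))
  • {0,5}:  v_{0} + v_{5} = v_{1} + v_{4} + v_{9} — sig = (2;(1,1,1))
  • {2,5}:  v_{2} + v_{5} = v_{3} + v_{6} + v_{9} — sig = (2;(1,1,1))
  • {7,8}:  v_{7} + v_{8} = v_{0} + v_{1} + v_{2} — sig = (2;(1,1,1))
  • {5,7}:  v_{5} + v_{7} = v_{1} + v_{3} + v_{4} + v_{6} — sig = (2;(1,1,1,1))
  • {5,8}:  v_{5} + v_{8} = v_{1} + 2·v_{9} — sig = (2;(1,2))
  • {0,3,6}:  v_{0} + v_{3} + v_{6} = 0 — sig = (3;())
  • {1,2,4}:  v_{1} + v_{2} + v_{4} = 0 — sig = (3;())
  • {3,6,8}:  v_{3} + v_{6} + v_{8} = v_{1} + v_{2} + v_{9} — sig = (3;(1,1,1))
  • {0,1,2,9}:  v_{0} + v_{1} + v_{2} + v_{9} = v_{8} — sig = (4;(1))
  • {1,3,4,6,9}:  v_{1} + v_{3} + v_{4} + v_{6} + v_{9} = v_{5} — sig = (5;(1))

Hence PRS(X_Σ) =
[(2;()), (2;(1,1)), (2;(1,1,1)), (2;(1,1,1)), (2;(1,1,1)), (2;(1,1,1,1)), (2;(1,2)), (3;()), (3;()), (3;(1,1,1)), (4;(1)), (5;(1))]


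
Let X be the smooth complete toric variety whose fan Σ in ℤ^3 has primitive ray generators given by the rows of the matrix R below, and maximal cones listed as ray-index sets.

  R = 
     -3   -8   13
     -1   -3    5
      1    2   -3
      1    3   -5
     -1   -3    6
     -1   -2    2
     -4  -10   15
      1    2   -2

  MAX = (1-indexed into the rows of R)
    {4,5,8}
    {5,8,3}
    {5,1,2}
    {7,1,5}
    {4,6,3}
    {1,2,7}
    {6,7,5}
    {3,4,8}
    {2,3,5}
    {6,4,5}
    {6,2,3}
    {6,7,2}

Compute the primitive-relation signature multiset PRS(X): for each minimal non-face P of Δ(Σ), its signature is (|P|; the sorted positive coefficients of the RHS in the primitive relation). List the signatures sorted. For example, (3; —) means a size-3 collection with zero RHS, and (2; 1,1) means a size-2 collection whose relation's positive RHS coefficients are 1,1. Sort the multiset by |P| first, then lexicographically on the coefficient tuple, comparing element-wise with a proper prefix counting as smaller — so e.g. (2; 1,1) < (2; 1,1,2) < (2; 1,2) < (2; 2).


Primitive collections (14):

  P={2,4}:  v_{2} + v_{4} = 0  ⟹  sig = (2; —)
  P={6,8}:  v_{6} + v_{8} = 0  ⟹  sig = (2; —)
  P={1,6}:  v_{1} + v_{6} = v_{7}  ⟹  sig = (2; 1)
  P={7,8}:  v_{7} + v_{8} = v_{1}  ⟹  sig = (2; 1)
  P={1,4}:  v_{1} + v_{4} = v_{5} + v_{6}  ⟹  sig = (2; 1,1)
  P={1,8}:  v_{1} + v_{8} = v_{2} + v_{5}  ⟹  sig = (2; 1,1)
  P={2,8}:  v_{2} + v_{8} = v_{3} + v_{5}  ⟹  sig = (2; 1,1)
  P={3,7}:  v_{3} + v_{7} = 2·v_{2} + v_{6}  ⟹  sig = (2; 1,2)
  P={4,7}:  v_{4} + v_{7} = v_{5} + 2·v_{6}  ⟹  sig = (2; 1,2)
  P={1,3}:  v_{1} + v_{3} = 2·v_{2}  ⟹  sig = (2; 2)
  P={2,5,6}:  v_{2} + v_{5} + v_{6} = v_{1}  ⟹  sig = (3; 1)
  P={3,4,5}:  v_{3} + v_{4} + v_{5} = v_{8}  ⟹  sig = (3; 1)
  P={3,5,6}:  v_{3} + v_{5} + v_{6} = v_{2}  ⟹  sig = (3; 1)
  P={2,5,7}:  v_{2} + v_{5} + v_{7} = 2·v_{1}  ⟹  sig = (3; 2)

Signatures (|P|; sorted positive RHS coefficients), sorted:
    (2; —)
    (2; —)
    (2; 1)
    (2; 1)
    (2; 1,1)
    (2; 1,1)
    (2; 1,1)
    (2; 1,2)
    (2; 1,2)
    (2; 2)
    (3; 1)
    (3; 1)
    (3; 1)
    (3; 2)


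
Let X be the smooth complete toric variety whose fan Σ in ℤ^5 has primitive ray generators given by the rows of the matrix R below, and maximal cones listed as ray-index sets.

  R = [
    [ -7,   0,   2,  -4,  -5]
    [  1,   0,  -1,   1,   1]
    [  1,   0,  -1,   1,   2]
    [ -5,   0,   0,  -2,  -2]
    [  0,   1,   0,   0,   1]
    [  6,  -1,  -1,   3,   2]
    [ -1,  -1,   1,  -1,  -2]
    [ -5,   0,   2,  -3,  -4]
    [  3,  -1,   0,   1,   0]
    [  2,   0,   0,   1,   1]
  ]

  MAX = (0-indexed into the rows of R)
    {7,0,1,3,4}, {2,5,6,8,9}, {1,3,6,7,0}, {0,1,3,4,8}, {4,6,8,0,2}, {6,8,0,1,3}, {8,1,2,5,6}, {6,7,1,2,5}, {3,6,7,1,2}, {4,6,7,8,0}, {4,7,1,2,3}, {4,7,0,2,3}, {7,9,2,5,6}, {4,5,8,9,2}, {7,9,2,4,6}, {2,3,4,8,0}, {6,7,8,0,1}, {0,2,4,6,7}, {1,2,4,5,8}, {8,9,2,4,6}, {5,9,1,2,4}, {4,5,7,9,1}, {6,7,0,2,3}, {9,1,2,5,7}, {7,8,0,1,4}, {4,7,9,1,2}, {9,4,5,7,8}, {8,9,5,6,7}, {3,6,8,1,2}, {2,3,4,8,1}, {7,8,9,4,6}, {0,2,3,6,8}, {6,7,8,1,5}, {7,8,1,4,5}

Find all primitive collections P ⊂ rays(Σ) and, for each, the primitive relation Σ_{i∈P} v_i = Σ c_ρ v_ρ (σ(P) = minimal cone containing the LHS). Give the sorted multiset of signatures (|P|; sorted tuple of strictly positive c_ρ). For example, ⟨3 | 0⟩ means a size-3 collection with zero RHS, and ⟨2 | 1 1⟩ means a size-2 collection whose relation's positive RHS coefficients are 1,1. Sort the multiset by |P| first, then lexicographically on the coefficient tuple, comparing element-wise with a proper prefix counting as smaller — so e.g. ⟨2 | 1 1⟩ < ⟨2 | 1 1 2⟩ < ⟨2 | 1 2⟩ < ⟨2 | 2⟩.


|primitive collections| = 13. Relations:

  {0,9}:  v_{0} + v_{9} = v_{7}  ⇒ sig = ⟨2 | 1⟩
  {0,5}:  v_{0} + v_{5} = v_{1} + v_{7} + v_{8}  ⇒ sig = ⟨2 | 1 1 1⟩
  {3,9}:  v_{3} + v_{9} = v_{1} + v_{2} + v_{7}  ⇒ sig = ⟨2 | 1 1 1⟩
  {3,5}:  v_{3} + v_{5} = 2·v_{1} + v_{6}  ⇒ sig = ⟨2 | 1 2⟩
  {1,4,6}:  v_{1} + v_{4} + v_{6} = 0  ⇒ sig = ⟨3 | 0⟩
  {0,1,2}:  v_{0} + v_{1} + v_{2} = v_{3}  ⇒ sig = ⟨3 | 1⟩
  {1,8,9}:  v_{1} + v_{8} + v_{9} = v_{5}  ⇒ sig = ⟨3 | 1⟩
  {2,7,8}:  v_{2} + v_{7} + v_{8} = v_{6}  ⇒ sig = ⟨3 | 1⟩
  {3,4,6}:  v_{3} + v_{4} + v_{6} = v_{0} + v_{2}  ⇒ sig = ⟨3 | 1 1⟩
  {4,5,6}:  v_{4} + v_{5} + v_{6} = v_{8} + v_{9}  ⇒ sig = ⟨3 | 1 1⟩
  {1,6,9}:  v_{1} + v_{6} + v_{9} = v_{2} + v_{5} + v_{7}  ⇒ sig = ⟨3 | 1 1 1⟩
  {3,7,8}:  v_{3} + v_{7} + v_{8} = v_{0} + v_{1} + v_{6}  ⇒ sig = ⟨3 | 1 1 1⟩
  {2,4,5,7}:  v_{2} + v_{4} + v_{5} + v_{7} = v_{9}  ⇒ sig = ⟨4 | 1⟩

Signatures (|P|; sorted positive RHS coefficients), sorted:
    |P|=2: 4 collections, coeffs (1), (1,1,1), (1,1,1), (1,2)
    |P|=3: 8 collections, coeffs (), (1), (1), (1), (1,1), (1,1), (1,1,1), (1,1,1)
    |P|=4: 1 collection, coeffs (1)
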